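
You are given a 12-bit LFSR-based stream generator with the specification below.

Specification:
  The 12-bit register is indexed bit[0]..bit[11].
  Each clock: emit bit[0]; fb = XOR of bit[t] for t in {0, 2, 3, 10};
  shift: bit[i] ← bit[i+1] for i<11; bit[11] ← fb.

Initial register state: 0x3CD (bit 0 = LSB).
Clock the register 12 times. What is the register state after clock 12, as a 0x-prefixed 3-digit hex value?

0x2EB

reg_0 = 0x3CD
clock 1: out=1, reg = 0x9E6
clock 2: out=0, reg = 0xCF3
clock 3: out=1, reg = 0x679
clock 4: out=1, reg = 0xB3C
clock 5: out=0, reg = 0x59E
clock 6: out=0, reg = 0xACF
clock 7: out=1, reg = 0xD67
clock 8: out=1, reg = 0xEB3
clock 9: out=1, reg = 0x759
clock 10: out=1, reg = 0xBAC
clock 11: out=0, reg = 0x5D6
clock 12: out=0, reg = 0x2EB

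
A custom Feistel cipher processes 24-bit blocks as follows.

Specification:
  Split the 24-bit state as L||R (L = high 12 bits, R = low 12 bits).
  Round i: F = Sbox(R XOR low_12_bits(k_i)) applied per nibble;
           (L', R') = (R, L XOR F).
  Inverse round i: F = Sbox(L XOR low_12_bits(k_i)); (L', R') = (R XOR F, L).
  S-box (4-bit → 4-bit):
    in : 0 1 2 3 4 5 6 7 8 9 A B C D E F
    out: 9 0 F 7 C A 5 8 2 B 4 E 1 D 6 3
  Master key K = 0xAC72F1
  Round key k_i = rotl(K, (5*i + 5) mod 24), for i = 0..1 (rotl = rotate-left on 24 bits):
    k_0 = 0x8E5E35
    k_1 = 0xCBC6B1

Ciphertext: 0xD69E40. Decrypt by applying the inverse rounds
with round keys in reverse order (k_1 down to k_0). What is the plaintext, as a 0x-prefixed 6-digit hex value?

s_0 = ciphertext = 0xD69E40
s_1 = InvRound(s_0, k_1) = 0x092D69
s_2 = InvRound(s_1, k_0) = 0xB21092

0xB21092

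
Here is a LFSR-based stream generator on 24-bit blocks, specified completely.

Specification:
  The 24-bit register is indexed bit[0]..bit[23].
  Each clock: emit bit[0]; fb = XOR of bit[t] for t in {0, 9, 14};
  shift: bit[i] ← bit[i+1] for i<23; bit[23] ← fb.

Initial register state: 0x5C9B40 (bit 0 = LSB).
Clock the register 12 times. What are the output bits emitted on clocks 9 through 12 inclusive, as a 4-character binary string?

reg_0 = 0x5C9B40
clock 1: out=0, reg = 0xAE4DA0
clock 2: out=0, reg = 0xD726D0
clock 3: out=0, reg = 0xEB9368
clock 4: out=0, reg = 0xF5C9B4
clock 5: out=0, reg = 0xFAE4DA
clock 6: out=0, reg = 0xFD726D
clock 7: out=1, reg = 0xFEB936
clock 8: out=0, reg = 0x7F5C9B
clock 9: out=1, reg = 0x3FAE4D
clock 10: out=1, reg = 0x1FD726
clock 11: out=0, reg = 0x0FEB93
clock 12: out=1, reg = 0x87F5C9

1101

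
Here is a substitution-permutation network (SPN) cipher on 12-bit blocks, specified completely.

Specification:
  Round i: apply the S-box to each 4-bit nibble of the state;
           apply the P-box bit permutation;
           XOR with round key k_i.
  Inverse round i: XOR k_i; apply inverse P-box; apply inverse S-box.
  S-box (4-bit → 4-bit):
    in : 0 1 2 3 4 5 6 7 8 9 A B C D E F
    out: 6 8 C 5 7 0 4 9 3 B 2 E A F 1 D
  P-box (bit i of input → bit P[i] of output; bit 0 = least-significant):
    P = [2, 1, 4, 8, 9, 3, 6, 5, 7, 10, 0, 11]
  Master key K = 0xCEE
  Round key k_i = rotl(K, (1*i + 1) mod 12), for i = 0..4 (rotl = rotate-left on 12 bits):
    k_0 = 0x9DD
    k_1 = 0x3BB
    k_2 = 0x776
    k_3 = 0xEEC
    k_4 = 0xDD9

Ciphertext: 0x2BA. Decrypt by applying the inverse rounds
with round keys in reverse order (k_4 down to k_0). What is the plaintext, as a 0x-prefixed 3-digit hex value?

s_0 = ciphertext = 0x2BA
s_1 = InvRound(s_0, k_4) = 0xBFC
s_2 = InvRound(s_1, k_3) = 0xA52
s_3 = InvRound(s_2, k_2) = 0xC17
s_4 = InvRound(s_3, k_1) = 0x997
s_5 = InvRound(s_4, k_0) = 0x50A

0x50A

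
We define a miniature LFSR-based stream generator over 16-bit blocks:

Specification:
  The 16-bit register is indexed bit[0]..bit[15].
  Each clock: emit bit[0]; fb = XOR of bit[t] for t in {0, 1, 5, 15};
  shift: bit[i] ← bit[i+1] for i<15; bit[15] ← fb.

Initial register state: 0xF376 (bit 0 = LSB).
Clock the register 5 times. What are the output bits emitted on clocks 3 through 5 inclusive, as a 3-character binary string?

reg_0 = 0xF376
clock 1: out=0, reg = 0xF9BB
clock 2: out=1, reg = 0x7CDD
clock 3: out=1, reg = 0xBE6E
clock 4: out=0, reg = 0xDF37
clock 5: out=1, reg = 0x6F9B

101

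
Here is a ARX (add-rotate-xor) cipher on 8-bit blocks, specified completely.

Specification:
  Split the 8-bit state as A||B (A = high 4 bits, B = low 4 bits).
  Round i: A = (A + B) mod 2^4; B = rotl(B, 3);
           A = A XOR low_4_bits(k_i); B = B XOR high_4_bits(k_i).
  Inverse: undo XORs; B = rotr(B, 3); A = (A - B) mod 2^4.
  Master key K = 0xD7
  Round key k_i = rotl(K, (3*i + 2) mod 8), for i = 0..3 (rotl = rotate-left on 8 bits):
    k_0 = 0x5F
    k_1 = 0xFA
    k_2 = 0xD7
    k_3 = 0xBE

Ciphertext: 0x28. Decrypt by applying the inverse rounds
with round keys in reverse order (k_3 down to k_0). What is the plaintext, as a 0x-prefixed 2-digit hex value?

s_0 = ciphertext = 0x28
s_1 = InvRound(s_0, k_3) = 0x66
s_2 = InvRound(s_1, k_2) = 0xA7
s_3 = InvRound(s_2, k_1) = 0xF1
s_4 = InvRound(s_3, k_0) = 0x88

0x88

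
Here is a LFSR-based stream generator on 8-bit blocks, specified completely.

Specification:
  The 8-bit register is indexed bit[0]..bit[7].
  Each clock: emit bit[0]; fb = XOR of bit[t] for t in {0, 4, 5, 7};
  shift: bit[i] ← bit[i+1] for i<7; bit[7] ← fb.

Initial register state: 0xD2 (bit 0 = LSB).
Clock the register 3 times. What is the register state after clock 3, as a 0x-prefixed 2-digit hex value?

reg_0 = 0xD2
clock 1: out=0, reg = 0x69
clock 2: out=1, reg = 0x34
clock 3: out=0, reg = 0x1A

0x1A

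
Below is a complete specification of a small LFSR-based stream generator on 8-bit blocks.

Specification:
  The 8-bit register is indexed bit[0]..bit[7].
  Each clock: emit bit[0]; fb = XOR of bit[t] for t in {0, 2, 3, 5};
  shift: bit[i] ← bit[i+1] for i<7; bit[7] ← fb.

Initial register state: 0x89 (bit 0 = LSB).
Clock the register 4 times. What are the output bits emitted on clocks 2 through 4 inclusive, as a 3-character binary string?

001

reg_0 = 0x89
clock 1: out=1, reg = 0x44
clock 2: out=0, reg = 0xA2
clock 3: out=0, reg = 0xD1
clock 4: out=1, reg = 0xE8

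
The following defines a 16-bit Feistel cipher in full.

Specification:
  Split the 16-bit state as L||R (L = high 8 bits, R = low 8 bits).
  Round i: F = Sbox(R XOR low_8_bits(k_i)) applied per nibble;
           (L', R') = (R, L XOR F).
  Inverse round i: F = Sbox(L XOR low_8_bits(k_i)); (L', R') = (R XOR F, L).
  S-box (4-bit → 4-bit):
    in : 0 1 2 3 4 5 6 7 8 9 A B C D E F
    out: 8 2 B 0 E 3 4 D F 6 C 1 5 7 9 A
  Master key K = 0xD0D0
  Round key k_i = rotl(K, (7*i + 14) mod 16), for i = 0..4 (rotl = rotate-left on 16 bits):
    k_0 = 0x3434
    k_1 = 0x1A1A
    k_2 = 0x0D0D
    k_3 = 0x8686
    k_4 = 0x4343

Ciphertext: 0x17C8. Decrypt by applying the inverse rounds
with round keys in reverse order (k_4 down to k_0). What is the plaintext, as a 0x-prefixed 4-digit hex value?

0x39D2

s_0 = ciphertext = 0x17C8
s_1 = InvRound(s_0, k_4) = 0xF617
s_2 = InvRound(s_1, k_3) = 0xCFF6
s_3 = InvRound(s_2, k_2) = 0xADCF
s_4 = InvRound(s_3, k_1) = 0xD2AD
s_5 = InvRound(s_4, k_0) = 0x39D2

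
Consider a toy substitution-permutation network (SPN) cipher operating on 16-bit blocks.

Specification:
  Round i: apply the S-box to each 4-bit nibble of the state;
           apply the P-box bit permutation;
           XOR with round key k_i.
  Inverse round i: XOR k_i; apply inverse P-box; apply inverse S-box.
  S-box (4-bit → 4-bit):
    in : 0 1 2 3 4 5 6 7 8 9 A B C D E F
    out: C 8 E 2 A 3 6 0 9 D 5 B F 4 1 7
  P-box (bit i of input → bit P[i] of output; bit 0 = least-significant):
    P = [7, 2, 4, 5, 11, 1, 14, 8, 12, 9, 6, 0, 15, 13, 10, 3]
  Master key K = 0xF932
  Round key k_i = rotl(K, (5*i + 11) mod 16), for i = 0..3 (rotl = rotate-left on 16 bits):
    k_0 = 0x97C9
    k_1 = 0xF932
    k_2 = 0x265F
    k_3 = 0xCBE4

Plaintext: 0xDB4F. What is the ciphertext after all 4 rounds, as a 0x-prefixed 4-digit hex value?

s_0 = plaintext = 0xDB4F
s_1 = Round(s_0, k_0) = 0x805E
s_2 = Round(s_1, k_1) = 0x71F9
s_3 = Round(s_2, k_2) = 0x6EEC
s_4 = Round(s_3, k_3) = 0xF750

0xF750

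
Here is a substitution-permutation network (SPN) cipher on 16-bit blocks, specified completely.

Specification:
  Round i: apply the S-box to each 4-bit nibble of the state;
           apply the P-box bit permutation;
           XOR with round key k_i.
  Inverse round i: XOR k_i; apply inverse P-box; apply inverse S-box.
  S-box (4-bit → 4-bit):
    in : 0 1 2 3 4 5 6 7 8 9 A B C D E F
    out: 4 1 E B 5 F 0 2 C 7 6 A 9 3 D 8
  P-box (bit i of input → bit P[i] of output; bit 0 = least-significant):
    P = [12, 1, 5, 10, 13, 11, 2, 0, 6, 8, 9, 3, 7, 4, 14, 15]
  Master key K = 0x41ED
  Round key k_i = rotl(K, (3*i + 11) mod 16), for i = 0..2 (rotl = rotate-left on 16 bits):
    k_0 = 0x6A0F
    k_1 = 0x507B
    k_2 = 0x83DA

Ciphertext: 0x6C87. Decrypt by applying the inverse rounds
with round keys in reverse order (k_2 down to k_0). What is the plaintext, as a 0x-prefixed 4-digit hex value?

0x0D3F

s_0 = ciphertext = 0x6C87
s_1 = InvRound(s_0, k_2) = 0x255F
s_2 = InvRound(s_1, k_1) = 0x074E
s_3 = InvRound(s_2, k_0) = 0x0D3F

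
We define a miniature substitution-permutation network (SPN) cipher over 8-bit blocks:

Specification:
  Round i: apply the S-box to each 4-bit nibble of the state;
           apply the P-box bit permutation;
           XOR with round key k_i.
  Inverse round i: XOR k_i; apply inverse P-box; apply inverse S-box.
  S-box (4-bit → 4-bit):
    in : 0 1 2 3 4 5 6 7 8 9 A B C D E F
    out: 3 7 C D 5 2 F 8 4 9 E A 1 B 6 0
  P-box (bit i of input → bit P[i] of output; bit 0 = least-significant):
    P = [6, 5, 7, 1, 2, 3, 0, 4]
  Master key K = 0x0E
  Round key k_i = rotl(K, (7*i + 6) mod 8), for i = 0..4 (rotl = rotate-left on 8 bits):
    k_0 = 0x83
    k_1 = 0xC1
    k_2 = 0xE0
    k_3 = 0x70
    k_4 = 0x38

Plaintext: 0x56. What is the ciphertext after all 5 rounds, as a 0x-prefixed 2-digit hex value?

s_0 = plaintext = 0x56
s_1 = Round(s_0, k_0) = 0x69
s_2 = Round(s_1, k_1) = 0x9E
s_3 = Round(s_2, k_2) = 0x54
s_4 = Round(s_3, k_3) = 0xB8
s_5 = Round(s_4, k_4) = 0xA0

0xA0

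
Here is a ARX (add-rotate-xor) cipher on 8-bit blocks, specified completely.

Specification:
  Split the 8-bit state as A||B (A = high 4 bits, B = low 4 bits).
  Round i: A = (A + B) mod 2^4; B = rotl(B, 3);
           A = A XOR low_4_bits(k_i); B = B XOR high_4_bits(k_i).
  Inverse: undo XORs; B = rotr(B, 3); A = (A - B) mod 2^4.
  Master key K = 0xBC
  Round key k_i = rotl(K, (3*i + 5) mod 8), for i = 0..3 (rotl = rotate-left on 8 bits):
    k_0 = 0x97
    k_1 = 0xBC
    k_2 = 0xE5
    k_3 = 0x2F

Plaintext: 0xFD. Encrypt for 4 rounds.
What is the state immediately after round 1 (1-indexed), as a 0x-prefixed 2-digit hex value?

0xB7

s_0 = plaintext = 0xFD
s_1 = Round(s_0, k_0) = 0xB7
s_2 = Round(s_1, k_1) = 0xE0
s_3 = Round(s_2, k_2) = 0xBE
s_4 = Round(s_3, k_3) = 0x65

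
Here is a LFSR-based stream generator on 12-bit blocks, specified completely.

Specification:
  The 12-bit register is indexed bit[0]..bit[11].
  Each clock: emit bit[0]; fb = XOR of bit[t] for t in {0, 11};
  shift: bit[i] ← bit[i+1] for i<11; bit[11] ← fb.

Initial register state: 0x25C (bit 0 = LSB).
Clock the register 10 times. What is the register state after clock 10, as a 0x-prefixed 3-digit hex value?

reg_0 = 0x25C
clock 1: out=0, reg = 0x12E
clock 2: out=0, reg = 0x097
clock 3: out=1, reg = 0x84B
clock 4: out=1, reg = 0x425
clock 5: out=1, reg = 0xA12
clock 6: out=0, reg = 0xD09
clock 7: out=1, reg = 0x684
clock 8: out=0, reg = 0x342
clock 9: out=0, reg = 0x1A1
clock 10: out=1, reg = 0x8D0

0x8D0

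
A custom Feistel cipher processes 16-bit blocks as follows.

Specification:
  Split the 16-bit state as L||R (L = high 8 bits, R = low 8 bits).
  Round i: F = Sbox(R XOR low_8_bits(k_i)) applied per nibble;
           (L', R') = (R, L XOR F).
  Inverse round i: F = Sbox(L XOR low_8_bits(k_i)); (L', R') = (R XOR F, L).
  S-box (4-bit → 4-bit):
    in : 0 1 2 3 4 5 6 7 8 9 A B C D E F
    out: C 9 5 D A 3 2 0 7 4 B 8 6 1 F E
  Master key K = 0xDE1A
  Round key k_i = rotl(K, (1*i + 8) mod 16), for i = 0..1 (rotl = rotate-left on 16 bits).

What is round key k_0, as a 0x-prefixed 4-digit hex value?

K = 0xDE1A
k_0 = rotl(K, (1*0+8) mod 16) = rotl(K, 8) = 0x1ADE

0x1ADE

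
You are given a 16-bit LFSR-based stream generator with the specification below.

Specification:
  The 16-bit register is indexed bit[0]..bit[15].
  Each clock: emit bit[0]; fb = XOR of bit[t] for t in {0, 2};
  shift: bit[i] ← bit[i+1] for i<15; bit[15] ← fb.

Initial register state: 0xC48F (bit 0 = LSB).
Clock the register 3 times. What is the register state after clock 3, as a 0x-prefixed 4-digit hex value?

reg_0 = 0xC48F
clock 1: out=1, reg = 0x6247
clock 2: out=1, reg = 0x3123
clock 3: out=1, reg = 0x9891

0x9891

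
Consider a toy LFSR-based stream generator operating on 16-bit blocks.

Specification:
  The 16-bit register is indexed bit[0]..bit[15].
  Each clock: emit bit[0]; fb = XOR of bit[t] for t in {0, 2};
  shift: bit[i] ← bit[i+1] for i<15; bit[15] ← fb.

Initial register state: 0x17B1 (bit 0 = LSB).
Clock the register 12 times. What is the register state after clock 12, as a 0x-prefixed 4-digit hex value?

0x25D1

reg_0 = 0x17B1
clock 1: out=1, reg = 0x8BD8
clock 2: out=0, reg = 0x45EC
clock 3: out=0, reg = 0xA2F6
clock 4: out=0, reg = 0xD17B
clock 5: out=1, reg = 0xE8BD
clock 6: out=1, reg = 0x745E
clock 7: out=0, reg = 0xBA2F
clock 8: out=1, reg = 0x5D17
clock 9: out=1, reg = 0x2E8B
clock 10: out=1, reg = 0x9745
clock 11: out=1, reg = 0x4BA2
clock 12: out=0, reg = 0x25D1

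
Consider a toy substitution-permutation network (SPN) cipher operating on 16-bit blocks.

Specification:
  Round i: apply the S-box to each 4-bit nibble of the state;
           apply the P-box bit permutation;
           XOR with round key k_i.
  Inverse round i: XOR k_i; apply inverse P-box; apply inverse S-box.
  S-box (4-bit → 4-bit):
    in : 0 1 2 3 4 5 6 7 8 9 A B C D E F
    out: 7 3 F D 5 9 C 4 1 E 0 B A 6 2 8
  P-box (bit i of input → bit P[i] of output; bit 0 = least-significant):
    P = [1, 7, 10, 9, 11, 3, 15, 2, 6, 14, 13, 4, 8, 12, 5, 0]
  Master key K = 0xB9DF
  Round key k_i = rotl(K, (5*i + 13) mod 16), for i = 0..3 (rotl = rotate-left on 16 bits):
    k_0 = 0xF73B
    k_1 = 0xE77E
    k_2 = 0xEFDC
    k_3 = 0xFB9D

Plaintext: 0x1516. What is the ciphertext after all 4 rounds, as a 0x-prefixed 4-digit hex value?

s_0 = plaintext = 0x1516
s_1 = Round(s_0, k_0) = 0xE863
s_2 = Round(s_1, k_1) = 0x7138
s_3 = Round(s_2, k_2) = 0x27BA
s_4 = Round(s_3, k_3) = 0xC2B0

0xC2B0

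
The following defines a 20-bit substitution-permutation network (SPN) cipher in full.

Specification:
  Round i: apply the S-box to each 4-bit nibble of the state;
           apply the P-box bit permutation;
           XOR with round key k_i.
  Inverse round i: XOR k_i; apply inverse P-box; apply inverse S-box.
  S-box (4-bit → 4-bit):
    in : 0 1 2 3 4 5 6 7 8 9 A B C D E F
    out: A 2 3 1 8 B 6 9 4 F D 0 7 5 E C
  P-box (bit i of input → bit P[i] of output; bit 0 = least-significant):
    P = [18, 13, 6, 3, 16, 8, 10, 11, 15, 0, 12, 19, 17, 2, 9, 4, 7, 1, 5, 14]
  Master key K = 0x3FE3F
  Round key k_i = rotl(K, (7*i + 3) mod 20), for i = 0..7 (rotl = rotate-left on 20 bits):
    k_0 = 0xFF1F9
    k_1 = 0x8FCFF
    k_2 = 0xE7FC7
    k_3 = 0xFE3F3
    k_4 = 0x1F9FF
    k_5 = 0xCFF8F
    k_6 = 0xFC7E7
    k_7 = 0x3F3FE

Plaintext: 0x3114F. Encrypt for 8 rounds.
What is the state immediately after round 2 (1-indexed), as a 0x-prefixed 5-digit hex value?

0x12EC6

s_0 = plaintext = 0x3114F
s_1 = Round(s_0, k_0) = 0xFF934
s_2 = Round(s_1, k_1) = 0x12EC6
s_3 = Round(s_2, k_2) = 0x54A80
s_4 = Round(s_3, k_3) = 0x71769
s_5 = Round(s_4, k_4) = 0xD1C33
s_6 = Round(s_5, k_5) = 0x96F2A
s_7 = Round(s_6, k_6) = 0x29409
s_8 = Round(s_7, k_7) = 0xDD820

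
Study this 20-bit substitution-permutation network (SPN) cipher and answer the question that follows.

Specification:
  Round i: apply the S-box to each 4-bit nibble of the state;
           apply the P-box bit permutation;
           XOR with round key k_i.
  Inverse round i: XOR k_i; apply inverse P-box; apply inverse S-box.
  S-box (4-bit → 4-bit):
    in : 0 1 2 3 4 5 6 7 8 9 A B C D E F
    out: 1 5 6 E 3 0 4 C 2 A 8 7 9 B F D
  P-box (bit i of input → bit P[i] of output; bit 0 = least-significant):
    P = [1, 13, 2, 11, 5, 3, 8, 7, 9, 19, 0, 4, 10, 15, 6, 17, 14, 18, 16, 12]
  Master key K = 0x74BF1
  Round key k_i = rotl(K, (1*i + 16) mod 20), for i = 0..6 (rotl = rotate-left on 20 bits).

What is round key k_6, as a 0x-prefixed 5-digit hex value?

K = 0x74BF1
k_0 = rotl(K, (1*0+16) mod 20) = rotl(K, 16) = 0x174BF
k_1 = rotl(K, (1*1+16) mod 20) = rotl(K, 17) = 0x2E97E
k_2 = rotl(K, (1*2+16) mod 20) = rotl(K, 18) = 0x5D2FC
k_3 = rotl(K, (1*3+16) mod 20) = rotl(K, 19) = 0xBA5F8
k_4 = rotl(K, (1*4+16) mod 20) = rotl(K, 0) = 0x74BF1
k_5 = rotl(K, (1*5+16) mod 20) = rotl(K, 1) = 0xE97E2
k_6 = rotl(K, (1*6+16) mod 20) = rotl(K, 2) = 0xD2FC5

0xD2FC5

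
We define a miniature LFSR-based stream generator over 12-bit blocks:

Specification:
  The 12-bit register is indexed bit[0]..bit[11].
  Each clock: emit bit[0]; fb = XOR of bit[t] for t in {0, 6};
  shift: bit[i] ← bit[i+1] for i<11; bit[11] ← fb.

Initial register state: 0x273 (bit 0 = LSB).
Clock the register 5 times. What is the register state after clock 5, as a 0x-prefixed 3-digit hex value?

reg_0 = 0x273
clock 1: out=1, reg = 0x139
clock 2: out=1, reg = 0x89C
clock 3: out=0, reg = 0x44E
clock 4: out=0, reg = 0xA27
clock 5: out=1, reg = 0xD13

0xD13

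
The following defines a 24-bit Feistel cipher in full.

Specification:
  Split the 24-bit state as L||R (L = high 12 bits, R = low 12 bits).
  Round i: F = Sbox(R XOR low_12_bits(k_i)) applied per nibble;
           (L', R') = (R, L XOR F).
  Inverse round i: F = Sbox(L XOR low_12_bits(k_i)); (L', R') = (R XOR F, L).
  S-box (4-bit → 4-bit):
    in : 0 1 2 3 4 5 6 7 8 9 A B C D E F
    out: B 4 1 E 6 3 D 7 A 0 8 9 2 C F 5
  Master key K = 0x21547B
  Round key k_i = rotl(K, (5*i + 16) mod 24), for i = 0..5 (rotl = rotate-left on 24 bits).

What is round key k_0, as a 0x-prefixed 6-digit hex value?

0x7B2154

K = 0x21547B
k_0 = rotl(K, (5*0+16) mod 24) = rotl(K, 16) = 0x7B2154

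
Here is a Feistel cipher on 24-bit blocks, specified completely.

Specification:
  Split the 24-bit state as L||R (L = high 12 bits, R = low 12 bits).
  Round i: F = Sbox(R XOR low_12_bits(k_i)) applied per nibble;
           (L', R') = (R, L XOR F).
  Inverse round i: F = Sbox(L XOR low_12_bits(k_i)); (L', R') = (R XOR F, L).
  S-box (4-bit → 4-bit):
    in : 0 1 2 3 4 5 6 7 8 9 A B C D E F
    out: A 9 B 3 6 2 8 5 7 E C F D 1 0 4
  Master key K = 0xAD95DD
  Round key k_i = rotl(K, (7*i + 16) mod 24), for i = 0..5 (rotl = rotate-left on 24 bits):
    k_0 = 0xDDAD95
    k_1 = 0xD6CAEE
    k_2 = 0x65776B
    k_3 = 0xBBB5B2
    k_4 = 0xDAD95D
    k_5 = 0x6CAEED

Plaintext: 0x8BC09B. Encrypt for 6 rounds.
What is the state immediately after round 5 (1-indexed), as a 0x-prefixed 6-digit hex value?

s_0 = plaintext = 0x8BC09B
s_1 = Round(s_0, k_0) = 0x09B91C
s_2 = Round(s_1, k_1) = 0x91C3D0
s_3 = Round(s_2, k_2) = 0x3D0FE3
s_4 = Round(s_3, k_3) = 0xFE3FF9
s_5 = Round(s_4, k_4) = 0xFF9725
s_6 = Round(s_5, k_5) = 0x72512E

0xFF9725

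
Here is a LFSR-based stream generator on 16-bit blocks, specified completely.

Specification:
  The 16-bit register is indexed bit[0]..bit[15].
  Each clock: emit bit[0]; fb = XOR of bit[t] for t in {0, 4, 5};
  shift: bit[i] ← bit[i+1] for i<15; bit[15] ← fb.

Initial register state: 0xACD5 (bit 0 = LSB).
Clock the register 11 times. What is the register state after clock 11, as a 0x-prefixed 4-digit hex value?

0x6FD5

reg_0 = 0xACD5
clock 1: out=1, reg = 0x566A
clock 2: out=0, reg = 0xAB35
clock 3: out=1, reg = 0xD59A
clock 4: out=0, reg = 0xEACD
clock 5: out=1, reg = 0xF566
clock 6: out=0, reg = 0xFAB3
clock 7: out=1, reg = 0xFD59
clock 8: out=1, reg = 0x7EAC
clock 9: out=0, reg = 0xBF56
clock 10: out=0, reg = 0xDFAB
clock 11: out=1, reg = 0x6FD5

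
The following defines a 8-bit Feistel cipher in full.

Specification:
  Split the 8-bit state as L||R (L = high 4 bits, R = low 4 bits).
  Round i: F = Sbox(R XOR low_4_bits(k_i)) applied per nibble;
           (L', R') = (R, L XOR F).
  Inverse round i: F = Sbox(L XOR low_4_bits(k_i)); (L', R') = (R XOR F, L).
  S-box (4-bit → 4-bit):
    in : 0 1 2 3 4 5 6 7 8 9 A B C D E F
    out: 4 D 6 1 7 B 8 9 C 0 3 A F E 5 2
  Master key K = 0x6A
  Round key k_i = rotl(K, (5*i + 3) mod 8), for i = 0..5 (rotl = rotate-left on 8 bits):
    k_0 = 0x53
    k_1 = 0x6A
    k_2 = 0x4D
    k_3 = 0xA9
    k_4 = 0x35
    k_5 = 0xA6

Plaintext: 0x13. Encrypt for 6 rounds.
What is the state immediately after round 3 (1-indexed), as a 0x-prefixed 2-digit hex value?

0x1A

s_0 = plaintext = 0x13
s_1 = Round(s_0, k_0) = 0x35
s_2 = Round(s_1, k_1) = 0x51
s_3 = Round(s_2, k_2) = 0x1A
s_4 = Round(s_3, k_3) = 0xA0
s_5 = Round(s_4, k_4) = 0x01
s_6 = Round(s_5, k_5) = 0x19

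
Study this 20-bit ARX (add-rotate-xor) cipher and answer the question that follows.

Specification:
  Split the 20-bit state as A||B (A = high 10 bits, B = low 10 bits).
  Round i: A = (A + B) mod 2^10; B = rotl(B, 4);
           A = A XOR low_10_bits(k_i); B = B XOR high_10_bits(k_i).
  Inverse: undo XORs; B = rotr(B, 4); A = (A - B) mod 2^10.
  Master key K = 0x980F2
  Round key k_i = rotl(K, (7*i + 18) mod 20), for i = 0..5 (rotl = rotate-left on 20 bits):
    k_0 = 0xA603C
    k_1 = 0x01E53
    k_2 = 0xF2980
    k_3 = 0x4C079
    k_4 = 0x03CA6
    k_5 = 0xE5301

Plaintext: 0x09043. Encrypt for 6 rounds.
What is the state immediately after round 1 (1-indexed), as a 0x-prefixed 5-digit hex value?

0x16EA9

s_0 = plaintext = 0x09043
s_1 = Round(s_0, k_0) = 0x16EA9
s_2 = Round(s_1, k_1) = 0x55E9D
s_3 = Round(s_2, k_2) = 0x9D210
s_4 = Round(s_3, k_3) = 0x3F438
s_5 = Round(s_4, k_4) = 0x64F8F
s_6 = Round(s_5, k_5) = 0x88F6A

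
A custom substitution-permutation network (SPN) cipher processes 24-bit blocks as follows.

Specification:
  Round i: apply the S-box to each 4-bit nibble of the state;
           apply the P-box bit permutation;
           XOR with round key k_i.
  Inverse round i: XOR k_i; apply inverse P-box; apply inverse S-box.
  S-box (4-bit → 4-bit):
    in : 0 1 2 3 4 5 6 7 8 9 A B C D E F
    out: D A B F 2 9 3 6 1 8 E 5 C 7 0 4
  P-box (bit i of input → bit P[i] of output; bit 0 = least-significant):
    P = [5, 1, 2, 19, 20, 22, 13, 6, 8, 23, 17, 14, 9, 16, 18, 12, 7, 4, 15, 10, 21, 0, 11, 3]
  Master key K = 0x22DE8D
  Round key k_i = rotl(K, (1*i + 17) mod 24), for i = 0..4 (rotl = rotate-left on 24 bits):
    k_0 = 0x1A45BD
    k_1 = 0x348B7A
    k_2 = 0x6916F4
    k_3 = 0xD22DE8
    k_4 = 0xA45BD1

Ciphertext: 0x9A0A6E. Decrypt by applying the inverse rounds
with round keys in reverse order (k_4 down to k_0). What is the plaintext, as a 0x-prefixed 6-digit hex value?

s_0 = ciphertext = 0x9A0A6E
s_1 = InvRound(s_0, k_4) = 0x26C083
s_2 = InvRound(s_1, k_3) = 0x3CF236
s_3 = InvRound(s_2, k_2) = 0xE07934
s_4 = InvRound(s_3, k_1) = 0x9F0137
s_5 = InvRound(s_4, k_0) = 0x9571E4

0x9571E4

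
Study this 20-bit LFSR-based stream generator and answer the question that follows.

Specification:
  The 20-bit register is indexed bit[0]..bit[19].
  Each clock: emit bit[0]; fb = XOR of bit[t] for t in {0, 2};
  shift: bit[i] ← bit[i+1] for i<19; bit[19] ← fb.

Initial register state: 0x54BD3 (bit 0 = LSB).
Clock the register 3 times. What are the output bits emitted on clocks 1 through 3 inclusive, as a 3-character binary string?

reg_0 = 0x54BD3
clock 1: out=1, reg = 0xAA5E9
clock 2: out=1, reg = 0xD52F4
clock 3: out=0, reg = 0xEA97A

110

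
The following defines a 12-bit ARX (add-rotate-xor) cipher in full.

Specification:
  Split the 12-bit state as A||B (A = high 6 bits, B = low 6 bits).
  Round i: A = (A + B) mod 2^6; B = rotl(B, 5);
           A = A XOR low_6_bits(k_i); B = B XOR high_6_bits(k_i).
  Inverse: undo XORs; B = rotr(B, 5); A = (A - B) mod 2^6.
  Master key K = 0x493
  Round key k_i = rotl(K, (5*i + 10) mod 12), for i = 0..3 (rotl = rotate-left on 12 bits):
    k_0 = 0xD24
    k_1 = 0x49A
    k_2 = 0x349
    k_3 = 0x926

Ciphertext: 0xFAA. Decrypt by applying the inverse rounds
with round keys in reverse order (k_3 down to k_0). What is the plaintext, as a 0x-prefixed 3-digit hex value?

s_0 = ciphertext = 0xFAA
s_1 = InvRound(s_0, k_3) = 0xF1C
s_2 = InvRound(s_1, k_2) = 0x4E2
s_3 = InvRound(s_2, k_1) = 0xA21
s_4 = InvRound(s_3, k_0) = 0x8AA

0x8AA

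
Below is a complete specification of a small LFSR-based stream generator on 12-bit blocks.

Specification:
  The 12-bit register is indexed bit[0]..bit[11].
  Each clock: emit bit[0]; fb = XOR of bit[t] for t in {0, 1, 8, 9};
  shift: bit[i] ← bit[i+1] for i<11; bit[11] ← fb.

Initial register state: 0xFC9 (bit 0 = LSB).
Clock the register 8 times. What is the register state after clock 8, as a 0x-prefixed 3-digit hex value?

0x1DF

reg_0 = 0xFC9
clock 1: out=1, reg = 0xFE4
clock 2: out=0, reg = 0x7F2
clock 3: out=0, reg = 0xBF9
clock 4: out=1, reg = 0xDFC
clock 5: out=0, reg = 0xEFE
clock 6: out=0, reg = 0x77F
clock 7: out=1, reg = 0x3BF
clock 8: out=1, reg = 0x1DF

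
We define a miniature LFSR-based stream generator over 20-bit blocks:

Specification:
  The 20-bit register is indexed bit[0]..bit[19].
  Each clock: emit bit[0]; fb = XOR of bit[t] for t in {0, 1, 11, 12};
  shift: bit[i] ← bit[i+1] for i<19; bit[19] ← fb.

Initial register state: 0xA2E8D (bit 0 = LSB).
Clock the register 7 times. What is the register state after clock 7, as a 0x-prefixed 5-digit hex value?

reg_0 = 0xA2E8D
clock 1: out=1, reg = 0x51746
clock 2: out=0, reg = 0x28BA3
clock 3: out=1, reg = 0x945D1
clock 4: out=1, reg = 0xCA2E8
clock 5: out=0, reg = 0x65174
clock 6: out=0, reg = 0xB28BA
clock 7: out=0, reg = 0x5945D

0x5945D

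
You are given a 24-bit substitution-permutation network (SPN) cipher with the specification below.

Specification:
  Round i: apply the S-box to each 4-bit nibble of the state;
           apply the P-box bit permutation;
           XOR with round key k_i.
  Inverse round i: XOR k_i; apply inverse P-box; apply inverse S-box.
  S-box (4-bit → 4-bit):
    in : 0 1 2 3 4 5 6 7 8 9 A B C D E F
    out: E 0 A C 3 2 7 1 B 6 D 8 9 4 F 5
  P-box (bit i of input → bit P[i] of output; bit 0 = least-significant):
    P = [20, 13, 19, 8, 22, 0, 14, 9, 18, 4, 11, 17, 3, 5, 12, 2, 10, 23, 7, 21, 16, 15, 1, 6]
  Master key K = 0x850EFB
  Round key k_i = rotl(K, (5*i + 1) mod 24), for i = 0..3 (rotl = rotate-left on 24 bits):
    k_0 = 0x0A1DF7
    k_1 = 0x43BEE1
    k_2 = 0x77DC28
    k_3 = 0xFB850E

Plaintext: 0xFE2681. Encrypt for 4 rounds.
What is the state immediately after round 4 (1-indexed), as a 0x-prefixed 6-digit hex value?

0x39CC05

s_0 = plaintext = 0xFE2681
s_1 = Round(s_0, k_0) = 0xEF1340
s_2 = Round(s_1, k_1) = 0x081322
s_3 = Round(s_2, k_2) = 0xD5736B
s_4 = Round(s_3, k_3) = 0x39CC05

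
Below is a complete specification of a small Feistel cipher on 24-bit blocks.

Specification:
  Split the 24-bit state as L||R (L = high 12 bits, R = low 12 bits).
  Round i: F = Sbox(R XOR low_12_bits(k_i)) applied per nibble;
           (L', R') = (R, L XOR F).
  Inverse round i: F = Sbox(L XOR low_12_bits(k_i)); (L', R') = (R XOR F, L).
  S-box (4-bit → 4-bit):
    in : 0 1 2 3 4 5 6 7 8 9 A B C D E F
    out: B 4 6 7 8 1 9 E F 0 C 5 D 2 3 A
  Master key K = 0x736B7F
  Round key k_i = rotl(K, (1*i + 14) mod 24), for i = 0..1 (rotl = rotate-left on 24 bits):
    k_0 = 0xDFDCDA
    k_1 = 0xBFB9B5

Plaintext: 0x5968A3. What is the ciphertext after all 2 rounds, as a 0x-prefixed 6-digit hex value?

s_0 = plaintext = 0x5968A3
s_1 = Round(s_0, k_0) = 0x8A3D76
s_2 = Round(s_1, k_1) = 0xD76074

0xD76074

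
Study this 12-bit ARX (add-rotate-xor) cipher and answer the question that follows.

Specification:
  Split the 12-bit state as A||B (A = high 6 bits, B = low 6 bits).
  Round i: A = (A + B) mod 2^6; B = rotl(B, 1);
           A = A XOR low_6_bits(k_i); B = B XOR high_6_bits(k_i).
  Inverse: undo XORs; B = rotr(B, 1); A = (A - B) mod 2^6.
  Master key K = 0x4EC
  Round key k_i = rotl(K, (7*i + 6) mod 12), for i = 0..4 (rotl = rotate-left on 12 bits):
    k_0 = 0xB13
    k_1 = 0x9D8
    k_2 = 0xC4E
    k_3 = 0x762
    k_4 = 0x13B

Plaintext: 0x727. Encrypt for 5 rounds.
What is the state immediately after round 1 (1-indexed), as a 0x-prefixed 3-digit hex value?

0x423

s_0 = plaintext = 0x727
s_1 = Round(s_0, k_0) = 0x423
s_2 = Round(s_1, k_1) = 0xAE0
s_3 = Round(s_2, k_2) = 0x170
s_4 = Round(s_3, k_3) = 0x5FC
s_5 = Round(s_4, k_4) = 0xA3D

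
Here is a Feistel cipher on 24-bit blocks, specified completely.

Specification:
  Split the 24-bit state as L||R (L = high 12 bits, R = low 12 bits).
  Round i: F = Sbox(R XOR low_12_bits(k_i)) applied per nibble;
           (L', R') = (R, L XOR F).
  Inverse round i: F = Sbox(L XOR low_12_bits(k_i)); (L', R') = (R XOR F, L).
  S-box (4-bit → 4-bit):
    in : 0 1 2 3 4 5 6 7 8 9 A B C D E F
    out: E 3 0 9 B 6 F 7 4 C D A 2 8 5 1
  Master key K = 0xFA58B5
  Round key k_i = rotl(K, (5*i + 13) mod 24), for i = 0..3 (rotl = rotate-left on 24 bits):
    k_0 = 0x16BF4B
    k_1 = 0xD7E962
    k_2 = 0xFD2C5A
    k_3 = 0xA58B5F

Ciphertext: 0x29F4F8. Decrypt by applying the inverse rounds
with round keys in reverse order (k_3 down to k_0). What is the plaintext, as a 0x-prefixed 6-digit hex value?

0x54F677

s_0 = ciphertext = 0x29F4F8
s_1 = InvRound(s_0, k_3) = 0x8D629F
s_2 = InvRound(s_1, k_2) = 0x9DD8D6
s_3 = InvRound(s_2, k_1) = 0x6779DD
s_4 = InvRound(s_3, k_0) = 0x54F677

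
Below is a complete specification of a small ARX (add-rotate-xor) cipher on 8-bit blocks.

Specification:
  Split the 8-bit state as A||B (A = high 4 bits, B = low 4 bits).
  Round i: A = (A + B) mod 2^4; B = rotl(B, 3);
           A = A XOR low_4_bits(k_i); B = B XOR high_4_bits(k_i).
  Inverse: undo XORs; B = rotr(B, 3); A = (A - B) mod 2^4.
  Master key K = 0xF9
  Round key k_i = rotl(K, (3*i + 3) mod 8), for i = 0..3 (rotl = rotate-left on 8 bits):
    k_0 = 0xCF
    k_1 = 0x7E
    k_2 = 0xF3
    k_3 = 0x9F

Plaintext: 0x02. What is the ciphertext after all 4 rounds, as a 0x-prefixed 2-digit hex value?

s_0 = plaintext = 0x02
s_1 = Round(s_0, k_0) = 0xDD
s_2 = Round(s_1, k_1) = 0x49
s_3 = Round(s_2, k_2) = 0xE3
s_4 = Round(s_3, k_3) = 0xE0

0xE0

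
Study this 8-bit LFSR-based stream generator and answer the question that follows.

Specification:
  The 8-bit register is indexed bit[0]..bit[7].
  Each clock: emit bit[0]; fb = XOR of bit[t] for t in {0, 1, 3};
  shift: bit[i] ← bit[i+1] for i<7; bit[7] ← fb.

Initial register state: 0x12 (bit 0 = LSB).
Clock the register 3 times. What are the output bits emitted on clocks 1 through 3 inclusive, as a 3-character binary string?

010

reg_0 = 0x12
clock 1: out=0, reg = 0x89
clock 2: out=1, reg = 0x44
clock 3: out=0, reg = 0x22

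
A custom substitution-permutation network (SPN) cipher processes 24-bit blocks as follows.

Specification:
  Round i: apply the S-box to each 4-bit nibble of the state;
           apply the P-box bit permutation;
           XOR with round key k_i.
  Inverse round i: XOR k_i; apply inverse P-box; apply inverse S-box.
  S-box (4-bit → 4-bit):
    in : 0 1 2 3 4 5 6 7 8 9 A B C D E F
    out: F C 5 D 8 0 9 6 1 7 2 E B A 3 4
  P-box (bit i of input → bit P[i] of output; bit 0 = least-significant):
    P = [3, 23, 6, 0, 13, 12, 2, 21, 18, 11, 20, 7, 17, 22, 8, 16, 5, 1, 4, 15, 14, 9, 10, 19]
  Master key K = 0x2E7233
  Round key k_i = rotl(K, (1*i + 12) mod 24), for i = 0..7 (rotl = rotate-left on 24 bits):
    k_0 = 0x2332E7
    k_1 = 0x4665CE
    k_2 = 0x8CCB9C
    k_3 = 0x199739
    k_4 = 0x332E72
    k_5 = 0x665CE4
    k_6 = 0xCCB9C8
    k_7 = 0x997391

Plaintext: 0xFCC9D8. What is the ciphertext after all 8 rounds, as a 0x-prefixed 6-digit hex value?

s_0 = plaintext = 0xFCC9D8
s_1 = Round(s_0, k_0) = 0x54AECD
s_2 = Round(s_1, k_1) = 0xA2DDCF
s_3 = Round(s_2, k_2) = 0xEDF16C
s_4 = Round(s_3, k_3) = 0xA974B2
s_5 = Round(s_4, k_4) = 0x533D8C
s_6 = Round(s_5, k_5) = 0xE5F55D
s_7 = Round(s_6, k_6) = 0x4CFAC9
s_8 = Round(s_7, k_7) = 0x31CAFB

0x31CAFB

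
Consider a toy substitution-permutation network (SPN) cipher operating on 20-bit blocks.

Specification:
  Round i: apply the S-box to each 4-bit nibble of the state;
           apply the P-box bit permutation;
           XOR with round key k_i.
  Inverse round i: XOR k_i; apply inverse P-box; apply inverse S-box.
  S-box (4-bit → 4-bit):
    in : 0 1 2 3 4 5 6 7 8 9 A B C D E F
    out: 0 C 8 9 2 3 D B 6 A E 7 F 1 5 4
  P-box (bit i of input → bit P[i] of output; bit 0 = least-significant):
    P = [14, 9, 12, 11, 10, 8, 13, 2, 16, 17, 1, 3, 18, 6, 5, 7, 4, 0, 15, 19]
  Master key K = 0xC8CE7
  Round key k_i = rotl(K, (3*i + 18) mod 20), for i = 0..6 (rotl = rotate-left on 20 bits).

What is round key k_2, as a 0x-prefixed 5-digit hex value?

K = 0xC8CE7
k_0 = rotl(K, (3*0+18) mod 20) = rotl(K, 18) = 0xF2339
k_1 = rotl(K, (3*1+18) mod 20) = rotl(K, 1) = 0x919CF
k_2 = rotl(K, (3*2+18) mod 20) = rotl(K, 4) = 0x8CE7C

0x8CE7C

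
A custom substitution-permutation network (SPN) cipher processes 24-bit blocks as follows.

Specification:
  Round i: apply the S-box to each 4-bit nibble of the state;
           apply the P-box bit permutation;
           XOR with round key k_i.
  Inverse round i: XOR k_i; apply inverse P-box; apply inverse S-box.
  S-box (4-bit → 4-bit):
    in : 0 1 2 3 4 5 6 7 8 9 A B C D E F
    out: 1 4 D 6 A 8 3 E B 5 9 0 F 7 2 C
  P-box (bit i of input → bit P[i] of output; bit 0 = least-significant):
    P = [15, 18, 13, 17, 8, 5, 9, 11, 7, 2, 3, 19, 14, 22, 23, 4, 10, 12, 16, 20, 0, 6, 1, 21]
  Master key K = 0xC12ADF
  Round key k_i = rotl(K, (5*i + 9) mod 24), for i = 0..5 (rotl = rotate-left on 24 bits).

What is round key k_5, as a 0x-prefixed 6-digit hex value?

0xAB7F04

K = 0xC12ADF
k_0 = rotl(K, (5*0+9) mod 24) = rotl(K, 9) = 0x55BF82
k_1 = rotl(K, (5*1+9) mod 24) = rotl(K, 14) = 0xB7F04A
k_2 = rotl(K, (5*2+9) mod 24) = rotl(K, 19) = 0xFE0956
k_3 = rotl(K, (5*3+9) mod 24) = rotl(K, 0) = 0xC12ADF
k_4 = rotl(K, (5*4+9) mod 24) = rotl(K, 5) = 0x255BF8
k_5 = rotl(K, (5*5+9) mod 24) = rotl(K, 10) = 0xAB7F04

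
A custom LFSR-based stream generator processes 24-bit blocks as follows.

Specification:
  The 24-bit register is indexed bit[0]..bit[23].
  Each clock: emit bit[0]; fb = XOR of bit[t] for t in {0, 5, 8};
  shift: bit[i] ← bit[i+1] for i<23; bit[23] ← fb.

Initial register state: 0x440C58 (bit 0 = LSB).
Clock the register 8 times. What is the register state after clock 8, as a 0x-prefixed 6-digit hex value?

0x36440C

reg_0 = 0x440C58
clock 1: out=0, reg = 0x22062C
clock 2: out=0, reg = 0x910316
clock 3: out=0, reg = 0xC8818B
clock 4: out=1, reg = 0x6440C5
clock 5: out=1, reg = 0xB22062
clock 6: out=0, reg = 0xD91031
clock 7: out=1, reg = 0x6C8818
clock 8: out=0, reg = 0x36440C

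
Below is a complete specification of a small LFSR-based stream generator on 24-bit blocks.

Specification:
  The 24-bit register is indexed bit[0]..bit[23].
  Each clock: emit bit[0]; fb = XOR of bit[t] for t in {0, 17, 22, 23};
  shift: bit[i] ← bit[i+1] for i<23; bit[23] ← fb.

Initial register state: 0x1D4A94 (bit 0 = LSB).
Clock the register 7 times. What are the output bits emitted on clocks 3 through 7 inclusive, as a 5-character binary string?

reg_0 = 0x1D4A94
clock 1: out=0, reg = 0x0EA54A
clock 2: out=0, reg = 0x8752A5
clock 3: out=1, reg = 0xC3A952
clock 4: out=0, reg = 0xE1D4A9
clock 5: out=1, reg = 0xF0EA54
clock 6: out=0, reg = 0x78752A
clock 7: out=0, reg = 0xBC3A95

10100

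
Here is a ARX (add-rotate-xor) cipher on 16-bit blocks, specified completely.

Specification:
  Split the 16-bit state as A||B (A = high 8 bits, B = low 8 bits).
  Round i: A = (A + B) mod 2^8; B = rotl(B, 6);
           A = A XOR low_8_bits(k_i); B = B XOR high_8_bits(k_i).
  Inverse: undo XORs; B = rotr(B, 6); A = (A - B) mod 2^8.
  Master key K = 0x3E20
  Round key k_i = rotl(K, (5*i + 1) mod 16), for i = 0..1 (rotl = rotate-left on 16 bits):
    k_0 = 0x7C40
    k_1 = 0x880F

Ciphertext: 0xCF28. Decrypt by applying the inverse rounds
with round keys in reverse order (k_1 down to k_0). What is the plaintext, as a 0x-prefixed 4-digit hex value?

s_0 = ciphertext = 0xCF28
s_1 = InvRound(s_0, k_1) = 0x3E82
s_2 = InvRound(s_1, k_0) = 0x83FB

0x83FB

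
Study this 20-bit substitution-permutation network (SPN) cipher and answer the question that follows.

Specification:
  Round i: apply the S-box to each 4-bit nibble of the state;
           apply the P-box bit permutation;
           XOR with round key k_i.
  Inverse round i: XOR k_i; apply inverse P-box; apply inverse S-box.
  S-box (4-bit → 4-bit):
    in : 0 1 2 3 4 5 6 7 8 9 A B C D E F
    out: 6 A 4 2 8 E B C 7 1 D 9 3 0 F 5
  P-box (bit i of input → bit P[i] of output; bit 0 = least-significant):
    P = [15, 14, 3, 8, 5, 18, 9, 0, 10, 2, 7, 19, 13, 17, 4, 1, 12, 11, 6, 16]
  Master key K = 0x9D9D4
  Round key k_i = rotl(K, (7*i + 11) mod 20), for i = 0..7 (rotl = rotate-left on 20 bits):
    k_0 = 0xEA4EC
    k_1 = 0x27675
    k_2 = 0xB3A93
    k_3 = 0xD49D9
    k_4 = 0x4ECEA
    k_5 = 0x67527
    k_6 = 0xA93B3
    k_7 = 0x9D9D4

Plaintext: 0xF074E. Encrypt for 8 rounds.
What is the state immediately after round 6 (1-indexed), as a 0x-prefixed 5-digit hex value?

0xF216A

s_0 = plaintext = 0xF074E
s_1 = Round(s_0, k_0) = 0x47535
s_2 = Round(s_1, k_1) = 0xF37EB
s_3 = Round(s_2, k_2) = 0x5A972
s_4 = Round(s_3, k_3) = 0xC6782
s_5 = Round(s_4, k_4) = 0xAD640
s_6 = Round(s_5, k_5) = 0xF216A
s_7 = Round(s_6, k_6) = 0x602CE
s_8 = Round(s_7, k_7) = 0xE006C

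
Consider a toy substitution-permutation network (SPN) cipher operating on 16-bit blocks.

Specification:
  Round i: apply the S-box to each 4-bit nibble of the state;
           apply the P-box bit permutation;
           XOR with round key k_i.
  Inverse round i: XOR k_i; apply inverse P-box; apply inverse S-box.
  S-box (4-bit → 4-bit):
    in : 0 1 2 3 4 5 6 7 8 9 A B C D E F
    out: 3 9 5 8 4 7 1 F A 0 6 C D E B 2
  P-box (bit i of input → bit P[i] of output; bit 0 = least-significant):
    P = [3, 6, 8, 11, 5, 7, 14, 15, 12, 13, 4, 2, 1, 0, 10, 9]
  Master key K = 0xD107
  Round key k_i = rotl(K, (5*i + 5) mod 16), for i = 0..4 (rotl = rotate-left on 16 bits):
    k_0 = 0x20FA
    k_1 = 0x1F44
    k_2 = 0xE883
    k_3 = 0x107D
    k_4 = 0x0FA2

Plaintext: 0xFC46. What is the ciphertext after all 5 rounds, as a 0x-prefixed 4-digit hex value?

s_0 = plaintext = 0xFC46
s_1 = Round(s_0, k_0) = 0x70E7
s_2 = Round(s_1, k_1) = 0xA0AF
s_3 = Round(s_2, k_2) = 0x9C42
s_4 = Round(s_3, k_3) = 0x4161
s_5 = Round(s_4, k_4) = 0x138E

0x138E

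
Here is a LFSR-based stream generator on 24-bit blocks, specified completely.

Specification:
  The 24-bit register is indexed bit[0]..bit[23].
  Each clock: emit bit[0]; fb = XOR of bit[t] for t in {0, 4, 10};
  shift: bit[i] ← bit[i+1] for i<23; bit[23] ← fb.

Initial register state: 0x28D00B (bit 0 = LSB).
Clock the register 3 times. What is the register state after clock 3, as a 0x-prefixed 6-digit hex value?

reg_0 = 0x28D00B
clock 1: out=1, reg = 0x946805
clock 2: out=1, reg = 0xCA3402
clock 3: out=0, reg = 0xE51A01

0xE51A01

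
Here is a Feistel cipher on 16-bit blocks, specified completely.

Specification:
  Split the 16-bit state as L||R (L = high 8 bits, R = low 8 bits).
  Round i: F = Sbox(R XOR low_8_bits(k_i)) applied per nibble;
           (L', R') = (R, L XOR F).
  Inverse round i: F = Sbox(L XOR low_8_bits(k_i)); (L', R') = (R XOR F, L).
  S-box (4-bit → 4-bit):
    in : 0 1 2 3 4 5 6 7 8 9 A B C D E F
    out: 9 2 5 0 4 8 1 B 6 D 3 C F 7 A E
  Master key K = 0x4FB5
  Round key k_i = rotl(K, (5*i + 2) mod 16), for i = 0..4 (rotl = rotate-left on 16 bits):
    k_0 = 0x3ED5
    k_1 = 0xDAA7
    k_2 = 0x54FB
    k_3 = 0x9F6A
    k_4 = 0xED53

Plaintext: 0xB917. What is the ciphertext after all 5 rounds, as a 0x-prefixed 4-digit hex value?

0xA5E4

s_0 = plaintext = 0xB917
s_1 = Round(s_0, k_0) = 0x174C
s_2 = Round(s_1, k_1) = 0x4CBB
s_3 = Round(s_2, k_2) = 0xBB05
s_4 = Round(s_3, k_3) = 0x05A5
s_5 = Round(s_4, k_4) = 0xA5E4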